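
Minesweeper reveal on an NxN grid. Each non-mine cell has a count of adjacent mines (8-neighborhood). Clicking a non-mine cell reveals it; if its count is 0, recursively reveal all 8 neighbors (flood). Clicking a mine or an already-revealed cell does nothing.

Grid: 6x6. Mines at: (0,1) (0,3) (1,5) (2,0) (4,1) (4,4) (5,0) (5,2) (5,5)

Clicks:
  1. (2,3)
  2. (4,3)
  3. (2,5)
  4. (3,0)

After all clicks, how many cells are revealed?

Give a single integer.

Answer: 15

Derivation:
Click 1 (2,3) count=0: revealed 12 new [(1,1) (1,2) (1,3) (1,4) (2,1) (2,2) (2,3) (2,4) (3,1) (3,2) (3,3) (3,4)] -> total=12
Click 2 (4,3) count=2: revealed 1 new [(4,3)] -> total=13
Click 3 (2,5) count=1: revealed 1 new [(2,5)] -> total=14
Click 4 (3,0) count=2: revealed 1 new [(3,0)] -> total=15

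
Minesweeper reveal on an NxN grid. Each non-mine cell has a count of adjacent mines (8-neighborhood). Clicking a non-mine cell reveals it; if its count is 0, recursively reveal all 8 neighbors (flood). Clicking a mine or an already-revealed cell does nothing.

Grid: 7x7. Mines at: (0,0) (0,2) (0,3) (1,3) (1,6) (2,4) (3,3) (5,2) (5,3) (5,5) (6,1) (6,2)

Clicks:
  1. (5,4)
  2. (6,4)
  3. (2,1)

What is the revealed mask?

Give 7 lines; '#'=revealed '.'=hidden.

Click 1 (5,4) count=2: revealed 1 new [(5,4)] -> total=1
Click 2 (6,4) count=2: revealed 1 new [(6,4)] -> total=2
Click 3 (2,1) count=0: revealed 14 new [(1,0) (1,1) (1,2) (2,0) (2,1) (2,2) (3,0) (3,1) (3,2) (4,0) (4,1) (4,2) (5,0) (5,1)] -> total=16

Answer: .......
###....
###....
###....
###....
##..#..
....#..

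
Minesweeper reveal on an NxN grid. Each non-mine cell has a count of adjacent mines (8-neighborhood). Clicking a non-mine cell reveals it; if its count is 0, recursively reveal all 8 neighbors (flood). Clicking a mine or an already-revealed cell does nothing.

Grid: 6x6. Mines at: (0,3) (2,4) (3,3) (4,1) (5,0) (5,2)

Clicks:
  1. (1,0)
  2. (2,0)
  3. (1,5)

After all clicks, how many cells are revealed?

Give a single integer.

Answer: 13

Derivation:
Click 1 (1,0) count=0: revealed 12 new [(0,0) (0,1) (0,2) (1,0) (1,1) (1,2) (2,0) (2,1) (2,2) (3,0) (3,1) (3,2)] -> total=12
Click 2 (2,0) count=0: revealed 0 new [(none)] -> total=12
Click 3 (1,5) count=1: revealed 1 new [(1,5)] -> total=13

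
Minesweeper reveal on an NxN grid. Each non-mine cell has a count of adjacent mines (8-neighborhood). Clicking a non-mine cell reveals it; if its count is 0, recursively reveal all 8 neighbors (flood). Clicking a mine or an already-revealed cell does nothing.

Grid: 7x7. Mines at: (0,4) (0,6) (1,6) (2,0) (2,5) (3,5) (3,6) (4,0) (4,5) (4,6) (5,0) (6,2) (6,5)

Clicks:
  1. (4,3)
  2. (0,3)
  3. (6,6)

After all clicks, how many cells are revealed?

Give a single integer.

Answer: 26

Derivation:
Click 1 (4,3) count=0: revealed 25 new [(0,0) (0,1) (0,2) (0,3) (1,0) (1,1) (1,2) (1,3) (1,4) (2,1) (2,2) (2,3) (2,4) (3,1) (3,2) (3,3) (3,4) (4,1) (4,2) (4,3) (4,4) (5,1) (5,2) (5,3) (5,4)] -> total=25
Click 2 (0,3) count=1: revealed 0 new [(none)] -> total=25
Click 3 (6,6) count=1: revealed 1 new [(6,6)] -> total=26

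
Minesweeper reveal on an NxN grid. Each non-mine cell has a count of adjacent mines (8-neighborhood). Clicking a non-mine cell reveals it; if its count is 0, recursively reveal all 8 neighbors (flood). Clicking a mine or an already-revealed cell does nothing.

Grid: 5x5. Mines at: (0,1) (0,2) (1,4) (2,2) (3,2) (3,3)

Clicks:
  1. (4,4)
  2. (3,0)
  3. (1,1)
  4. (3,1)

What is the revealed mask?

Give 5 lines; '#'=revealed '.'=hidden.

Click 1 (4,4) count=1: revealed 1 new [(4,4)] -> total=1
Click 2 (3,0) count=0: revealed 8 new [(1,0) (1,1) (2,0) (2,1) (3,0) (3,1) (4,0) (4,1)] -> total=9
Click 3 (1,1) count=3: revealed 0 new [(none)] -> total=9
Click 4 (3,1) count=2: revealed 0 new [(none)] -> total=9

Answer: .....
##...
##...
##...
##..#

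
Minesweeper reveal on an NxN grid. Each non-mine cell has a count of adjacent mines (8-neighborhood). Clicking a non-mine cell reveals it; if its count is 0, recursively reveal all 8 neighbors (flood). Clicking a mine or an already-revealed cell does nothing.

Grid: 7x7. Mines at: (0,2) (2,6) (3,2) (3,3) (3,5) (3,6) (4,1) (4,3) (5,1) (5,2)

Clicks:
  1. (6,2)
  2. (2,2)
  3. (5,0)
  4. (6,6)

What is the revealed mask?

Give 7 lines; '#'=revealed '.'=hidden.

Answer: .......
.......
..#....
.......
....###
#..####
..#####

Derivation:
Click 1 (6,2) count=2: revealed 1 new [(6,2)] -> total=1
Click 2 (2,2) count=2: revealed 1 new [(2,2)] -> total=2
Click 3 (5,0) count=2: revealed 1 new [(5,0)] -> total=3
Click 4 (6,6) count=0: revealed 11 new [(4,4) (4,5) (4,6) (5,3) (5,4) (5,5) (5,6) (6,3) (6,4) (6,5) (6,6)] -> total=14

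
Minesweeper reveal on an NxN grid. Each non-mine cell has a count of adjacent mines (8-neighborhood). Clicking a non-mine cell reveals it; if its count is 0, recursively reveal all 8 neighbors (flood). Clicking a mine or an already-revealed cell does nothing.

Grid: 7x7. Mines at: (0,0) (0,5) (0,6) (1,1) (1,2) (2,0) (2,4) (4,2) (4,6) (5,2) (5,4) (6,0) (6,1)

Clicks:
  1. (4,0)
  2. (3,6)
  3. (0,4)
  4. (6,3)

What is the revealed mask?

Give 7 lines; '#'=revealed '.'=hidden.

Click 1 (4,0) count=0: revealed 6 new [(3,0) (3,1) (4,0) (4,1) (5,0) (5,1)] -> total=6
Click 2 (3,6) count=1: revealed 1 new [(3,6)] -> total=7
Click 3 (0,4) count=1: revealed 1 new [(0,4)] -> total=8
Click 4 (6,3) count=2: revealed 1 new [(6,3)] -> total=9

Answer: ....#..
.......
.......
##....#
##.....
##.....
...#...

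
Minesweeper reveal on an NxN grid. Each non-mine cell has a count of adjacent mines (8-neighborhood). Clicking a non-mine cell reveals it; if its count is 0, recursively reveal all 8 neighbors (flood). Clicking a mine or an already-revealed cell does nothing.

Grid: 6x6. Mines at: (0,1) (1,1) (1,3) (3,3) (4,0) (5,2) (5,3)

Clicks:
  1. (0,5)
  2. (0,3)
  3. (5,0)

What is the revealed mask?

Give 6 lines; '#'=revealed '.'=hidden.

Answer: ...###
....##
....##
....##
....##
#...##

Derivation:
Click 1 (0,5) count=0: revealed 12 new [(0,4) (0,5) (1,4) (1,5) (2,4) (2,5) (3,4) (3,5) (4,4) (4,5) (5,4) (5,5)] -> total=12
Click 2 (0,3) count=1: revealed 1 new [(0,3)] -> total=13
Click 3 (5,0) count=1: revealed 1 new [(5,0)] -> total=14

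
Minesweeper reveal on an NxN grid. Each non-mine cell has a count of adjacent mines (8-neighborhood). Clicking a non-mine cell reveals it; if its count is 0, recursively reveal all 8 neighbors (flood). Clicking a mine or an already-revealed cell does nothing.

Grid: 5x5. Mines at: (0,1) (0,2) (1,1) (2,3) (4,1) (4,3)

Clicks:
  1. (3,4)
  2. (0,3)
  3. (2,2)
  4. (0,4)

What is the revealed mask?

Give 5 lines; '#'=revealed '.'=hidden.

Click 1 (3,4) count=2: revealed 1 new [(3,4)] -> total=1
Click 2 (0,3) count=1: revealed 1 new [(0,3)] -> total=2
Click 3 (2,2) count=2: revealed 1 new [(2,2)] -> total=3
Click 4 (0,4) count=0: revealed 3 new [(0,4) (1,3) (1,4)] -> total=6

Answer: ...##
...##
..#..
....#
.....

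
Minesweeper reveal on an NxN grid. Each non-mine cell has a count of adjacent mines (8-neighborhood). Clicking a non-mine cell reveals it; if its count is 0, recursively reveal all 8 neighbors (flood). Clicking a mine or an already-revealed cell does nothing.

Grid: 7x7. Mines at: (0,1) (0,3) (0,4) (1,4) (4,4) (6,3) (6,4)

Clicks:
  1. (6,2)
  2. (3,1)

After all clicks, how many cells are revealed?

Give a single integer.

Click 1 (6,2) count=1: revealed 1 new [(6,2)] -> total=1
Click 2 (3,1) count=0: revealed 22 new [(1,0) (1,1) (1,2) (1,3) (2,0) (2,1) (2,2) (2,3) (3,0) (3,1) (3,2) (3,3) (4,0) (4,1) (4,2) (4,3) (5,0) (5,1) (5,2) (5,3) (6,0) (6,1)] -> total=23

Answer: 23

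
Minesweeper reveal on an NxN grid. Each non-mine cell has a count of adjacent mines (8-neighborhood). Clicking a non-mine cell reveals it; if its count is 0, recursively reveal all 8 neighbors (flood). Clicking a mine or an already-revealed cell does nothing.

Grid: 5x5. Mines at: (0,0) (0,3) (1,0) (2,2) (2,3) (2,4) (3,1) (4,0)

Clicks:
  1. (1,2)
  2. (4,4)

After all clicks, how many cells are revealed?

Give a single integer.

Answer: 7

Derivation:
Click 1 (1,2) count=3: revealed 1 new [(1,2)] -> total=1
Click 2 (4,4) count=0: revealed 6 new [(3,2) (3,3) (3,4) (4,2) (4,3) (4,4)] -> total=7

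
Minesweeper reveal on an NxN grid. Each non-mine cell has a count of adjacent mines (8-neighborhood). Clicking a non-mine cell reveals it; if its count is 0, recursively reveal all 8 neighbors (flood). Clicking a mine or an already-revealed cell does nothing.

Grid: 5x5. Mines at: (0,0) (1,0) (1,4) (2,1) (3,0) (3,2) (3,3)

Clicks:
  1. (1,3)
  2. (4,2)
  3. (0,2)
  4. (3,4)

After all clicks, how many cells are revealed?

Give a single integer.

Answer: 8

Derivation:
Click 1 (1,3) count=1: revealed 1 new [(1,3)] -> total=1
Click 2 (4,2) count=2: revealed 1 new [(4,2)] -> total=2
Click 3 (0,2) count=0: revealed 5 new [(0,1) (0,2) (0,3) (1,1) (1,2)] -> total=7
Click 4 (3,4) count=1: revealed 1 new [(3,4)] -> total=8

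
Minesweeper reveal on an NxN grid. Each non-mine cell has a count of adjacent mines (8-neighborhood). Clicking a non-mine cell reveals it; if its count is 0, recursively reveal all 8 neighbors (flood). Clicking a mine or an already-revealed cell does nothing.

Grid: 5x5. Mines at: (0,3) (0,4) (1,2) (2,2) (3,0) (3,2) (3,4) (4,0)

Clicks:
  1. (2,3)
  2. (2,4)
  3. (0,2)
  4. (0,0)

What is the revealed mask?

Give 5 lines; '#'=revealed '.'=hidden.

Click 1 (2,3) count=4: revealed 1 new [(2,3)] -> total=1
Click 2 (2,4) count=1: revealed 1 new [(2,4)] -> total=2
Click 3 (0,2) count=2: revealed 1 new [(0,2)] -> total=3
Click 4 (0,0) count=0: revealed 6 new [(0,0) (0,1) (1,0) (1,1) (2,0) (2,1)] -> total=9

Answer: ###..
##...
##.##
.....
.....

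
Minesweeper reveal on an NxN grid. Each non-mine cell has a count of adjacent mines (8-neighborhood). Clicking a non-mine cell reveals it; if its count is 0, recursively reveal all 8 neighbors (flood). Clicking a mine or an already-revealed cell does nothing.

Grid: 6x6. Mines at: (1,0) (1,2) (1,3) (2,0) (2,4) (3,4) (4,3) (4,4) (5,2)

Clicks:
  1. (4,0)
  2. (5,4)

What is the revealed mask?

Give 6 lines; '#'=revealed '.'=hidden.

Click 1 (4,0) count=0: revealed 6 new [(3,0) (3,1) (4,0) (4,1) (5,0) (5,1)] -> total=6
Click 2 (5,4) count=2: revealed 1 new [(5,4)] -> total=7

Answer: ......
......
......
##....
##....
##..#.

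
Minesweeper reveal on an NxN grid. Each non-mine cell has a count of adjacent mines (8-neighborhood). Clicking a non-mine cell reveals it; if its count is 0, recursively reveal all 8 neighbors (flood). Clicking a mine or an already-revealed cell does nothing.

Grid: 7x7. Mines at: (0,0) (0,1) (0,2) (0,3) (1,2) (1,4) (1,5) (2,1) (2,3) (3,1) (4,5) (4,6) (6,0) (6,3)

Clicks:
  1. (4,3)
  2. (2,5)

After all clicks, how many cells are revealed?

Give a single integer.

Answer: 10

Derivation:
Click 1 (4,3) count=0: revealed 9 new [(3,2) (3,3) (3,4) (4,2) (4,3) (4,4) (5,2) (5,3) (5,4)] -> total=9
Click 2 (2,5) count=2: revealed 1 new [(2,5)] -> total=10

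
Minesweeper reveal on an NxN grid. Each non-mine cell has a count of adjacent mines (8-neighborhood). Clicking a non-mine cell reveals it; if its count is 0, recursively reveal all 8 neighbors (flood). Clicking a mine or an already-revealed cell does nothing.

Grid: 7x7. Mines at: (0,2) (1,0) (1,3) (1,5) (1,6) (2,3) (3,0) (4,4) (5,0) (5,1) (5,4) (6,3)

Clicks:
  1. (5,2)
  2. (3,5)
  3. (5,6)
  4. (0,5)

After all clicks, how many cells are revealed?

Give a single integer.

Answer: 12

Derivation:
Click 1 (5,2) count=2: revealed 1 new [(5,2)] -> total=1
Click 2 (3,5) count=1: revealed 1 new [(3,5)] -> total=2
Click 3 (5,6) count=0: revealed 9 new [(2,5) (2,6) (3,6) (4,5) (4,6) (5,5) (5,6) (6,5) (6,6)] -> total=11
Click 4 (0,5) count=2: revealed 1 new [(0,5)] -> total=12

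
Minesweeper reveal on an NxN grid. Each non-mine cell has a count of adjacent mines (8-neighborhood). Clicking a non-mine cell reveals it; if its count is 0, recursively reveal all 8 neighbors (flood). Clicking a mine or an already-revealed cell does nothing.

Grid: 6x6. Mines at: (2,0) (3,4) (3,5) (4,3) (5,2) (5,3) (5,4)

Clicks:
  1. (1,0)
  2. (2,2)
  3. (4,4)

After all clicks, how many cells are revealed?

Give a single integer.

Click 1 (1,0) count=1: revealed 1 new [(1,0)] -> total=1
Click 2 (2,2) count=0: revealed 19 new [(0,0) (0,1) (0,2) (0,3) (0,4) (0,5) (1,1) (1,2) (1,3) (1,4) (1,5) (2,1) (2,2) (2,3) (2,4) (2,5) (3,1) (3,2) (3,3)] -> total=20
Click 3 (4,4) count=5: revealed 1 new [(4,4)] -> total=21

Answer: 21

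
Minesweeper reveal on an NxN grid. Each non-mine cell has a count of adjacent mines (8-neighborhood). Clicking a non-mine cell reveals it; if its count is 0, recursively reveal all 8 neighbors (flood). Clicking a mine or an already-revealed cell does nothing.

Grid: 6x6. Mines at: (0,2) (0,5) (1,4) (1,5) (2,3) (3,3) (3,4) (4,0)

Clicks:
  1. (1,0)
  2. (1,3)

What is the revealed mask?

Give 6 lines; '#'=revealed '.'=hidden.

Answer: ##....
####..
###...
###...
......
......

Derivation:
Click 1 (1,0) count=0: revealed 11 new [(0,0) (0,1) (1,0) (1,1) (1,2) (2,0) (2,1) (2,2) (3,0) (3,1) (3,2)] -> total=11
Click 2 (1,3) count=3: revealed 1 new [(1,3)] -> total=12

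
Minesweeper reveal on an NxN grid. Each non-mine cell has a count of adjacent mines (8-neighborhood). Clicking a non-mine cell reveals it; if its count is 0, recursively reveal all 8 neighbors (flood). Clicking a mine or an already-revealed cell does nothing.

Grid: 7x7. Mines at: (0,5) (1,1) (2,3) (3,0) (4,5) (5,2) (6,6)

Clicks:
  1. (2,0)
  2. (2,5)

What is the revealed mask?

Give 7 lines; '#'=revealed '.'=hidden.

Click 1 (2,0) count=2: revealed 1 new [(2,0)] -> total=1
Click 2 (2,5) count=0: revealed 9 new [(1,4) (1,5) (1,6) (2,4) (2,5) (2,6) (3,4) (3,5) (3,6)] -> total=10

Answer: .......
....###
#...###
....###
.......
.......
.......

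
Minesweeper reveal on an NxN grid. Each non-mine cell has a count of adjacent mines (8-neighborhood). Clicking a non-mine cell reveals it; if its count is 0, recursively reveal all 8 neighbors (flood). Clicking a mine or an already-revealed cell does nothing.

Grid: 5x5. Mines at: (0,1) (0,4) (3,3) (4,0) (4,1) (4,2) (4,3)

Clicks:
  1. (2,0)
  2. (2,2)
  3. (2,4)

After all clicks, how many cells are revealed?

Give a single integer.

Answer: 10

Derivation:
Click 1 (2,0) count=0: revealed 9 new [(1,0) (1,1) (1,2) (2,0) (2,1) (2,2) (3,0) (3,1) (3,2)] -> total=9
Click 2 (2,2) count=1: revealed 0 new [(none)] -> total=9
Click 3 (2,4) count=1: revealed 1 new [(2,4)] -> total=10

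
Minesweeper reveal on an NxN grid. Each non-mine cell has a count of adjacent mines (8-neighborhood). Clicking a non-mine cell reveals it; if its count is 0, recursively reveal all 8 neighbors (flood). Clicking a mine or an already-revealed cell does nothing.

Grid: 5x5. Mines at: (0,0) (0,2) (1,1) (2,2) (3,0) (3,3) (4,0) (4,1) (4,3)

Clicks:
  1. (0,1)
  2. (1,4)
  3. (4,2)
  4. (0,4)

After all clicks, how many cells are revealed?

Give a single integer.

Click 1 (0,1) count=3: revealed 1 new [(0,1)] -> total=1
Click 2 (1,4) count=0: revealed 6 new [(0,3) (0,4) (1,3) (1,4) (2,3) (2,4)] -> total=7
Click 3 (4,2) count=3: revealed 1 new [(4,2)] -> total=8
Click 4 (0,4) count=0: revealed 0 new [(none)] -> total=8

Answer: 8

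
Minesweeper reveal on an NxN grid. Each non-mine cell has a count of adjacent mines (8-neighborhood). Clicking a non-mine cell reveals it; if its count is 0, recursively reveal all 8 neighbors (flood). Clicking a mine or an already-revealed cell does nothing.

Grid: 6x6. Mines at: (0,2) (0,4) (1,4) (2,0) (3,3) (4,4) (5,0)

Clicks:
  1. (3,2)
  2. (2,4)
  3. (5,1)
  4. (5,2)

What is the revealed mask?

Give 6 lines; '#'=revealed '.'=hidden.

Answer: ......
......
....#.
..#...
.###..
.###..

Derivation:
Click 1 (3,2) count=1: revealed 1 new [(3,2)] -> total=1
Click 2 (2,4) count=2: revealed 1 new [(2,4)] -> total=2
Click 3 (5,1) count=1: revealed 1 new [(5,1)] -> total=3
Click 4 (5,2) count=0: revealed 5 new [(4,1) (4,2) (4,3) (5,2) (5,3)] -> total=8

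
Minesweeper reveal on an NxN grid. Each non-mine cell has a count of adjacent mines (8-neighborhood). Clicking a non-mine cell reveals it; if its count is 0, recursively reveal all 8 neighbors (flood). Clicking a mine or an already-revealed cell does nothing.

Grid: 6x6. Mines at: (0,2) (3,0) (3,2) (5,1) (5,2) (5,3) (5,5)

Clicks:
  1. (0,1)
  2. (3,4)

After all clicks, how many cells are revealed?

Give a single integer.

Click 1 (0,1) count=1: revealed 1 new [(0,1)] -> total=1
Click 2 (3,4) count=0: revealed 15 new [(0,3) (0,4) (0,5) (1,3) (1,4) (1,5) (2,3) (2,4) (2,5) (3,3) (3,4) (3,5) (4,3) (4,4) (4,5)] -> total=16

Answer: 16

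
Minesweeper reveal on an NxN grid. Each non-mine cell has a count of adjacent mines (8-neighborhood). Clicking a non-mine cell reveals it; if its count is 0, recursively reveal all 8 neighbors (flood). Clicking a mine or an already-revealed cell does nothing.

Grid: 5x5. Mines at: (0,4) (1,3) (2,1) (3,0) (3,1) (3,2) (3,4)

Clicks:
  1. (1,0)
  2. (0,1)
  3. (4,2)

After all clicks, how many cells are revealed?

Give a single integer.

Answer: 7

Derivation:
Click 1 (1,0) count=1: revealed 1 new [(1,0)] -> total=1
Click 2 (0,1) count=0: revealed 5 new [(0,0) (0,1) (0,2) (1,1) (1,2)] -> total=6
Click 3 (4,2) count=2: revealed 1 new [(4,2)] -> total=7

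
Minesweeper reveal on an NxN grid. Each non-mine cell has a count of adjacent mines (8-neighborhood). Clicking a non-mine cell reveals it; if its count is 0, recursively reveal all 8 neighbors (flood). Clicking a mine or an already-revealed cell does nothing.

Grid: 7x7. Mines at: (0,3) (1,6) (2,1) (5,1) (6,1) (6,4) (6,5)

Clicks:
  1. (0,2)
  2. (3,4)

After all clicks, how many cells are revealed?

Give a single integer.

Answer: 25

Derivation:
Click 1 (0,2) count=1: revealed 1 new [(0,2)] -> total=1
Click 2 (3,4) count=0: revealed 24 new [(1,2) (1,3) (1,4) (1,5) (2,2) (2,3) (2,4) (2,5) (2,6) (3,2) (3,3) (3,4) (3,5) (3,6) (4,2) (4,3) (4,4) (4,5) (4,6) (5,2) (5,3) (5,4) (5,5) (5,6)] -> total=25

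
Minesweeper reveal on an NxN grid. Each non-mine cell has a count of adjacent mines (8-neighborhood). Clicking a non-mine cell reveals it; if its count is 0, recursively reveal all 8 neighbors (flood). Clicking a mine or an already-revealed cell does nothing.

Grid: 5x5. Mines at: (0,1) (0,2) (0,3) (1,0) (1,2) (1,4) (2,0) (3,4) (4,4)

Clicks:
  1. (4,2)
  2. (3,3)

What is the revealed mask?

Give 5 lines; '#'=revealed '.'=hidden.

Answer: .....
.....
.###.
####.
####.

Derivation:
Click 1 (4,2) count=0: revealed 11 new [(2,1) (2,2) (2,3) (3,0) (3,1) (3,2) (3,3) (4,0) (4,1) (4,2) (4,3)] -> total=11
Click 2 (3,3) count=2: revealed 0 new [(none)] -> total=11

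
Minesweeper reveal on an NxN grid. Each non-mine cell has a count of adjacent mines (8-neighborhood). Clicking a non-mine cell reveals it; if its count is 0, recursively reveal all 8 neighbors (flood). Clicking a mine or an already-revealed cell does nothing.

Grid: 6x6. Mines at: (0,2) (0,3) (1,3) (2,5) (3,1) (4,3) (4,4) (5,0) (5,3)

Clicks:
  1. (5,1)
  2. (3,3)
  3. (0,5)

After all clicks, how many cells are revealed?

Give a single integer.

Click 1 (5,1) count=1: revealed 1 new [(5,1)] -> total=1
Click 2 (3,3) count=2: revealed 1 new [(3,3)] -> total=2
Click 3 (0,5) count=0: revealed 4 new [(0,4) (0,5) (1,4) (1,5)] -> total=6

Answer: 6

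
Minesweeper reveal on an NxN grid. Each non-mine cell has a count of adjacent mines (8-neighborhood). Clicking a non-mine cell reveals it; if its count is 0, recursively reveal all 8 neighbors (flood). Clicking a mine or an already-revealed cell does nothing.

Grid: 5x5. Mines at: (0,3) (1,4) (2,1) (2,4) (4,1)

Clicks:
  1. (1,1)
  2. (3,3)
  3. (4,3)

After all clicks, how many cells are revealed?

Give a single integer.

Click 1 (1,1) count=1: revealed 1 new [(1,1)] -> total=1
Click 2 (3,3) count=1: revealed 1 new [(3,3)] -> total=2
Click 3 (4,3) count=0: revealed 5 new [(3,2) (3,4) (4,2) (4,3) (4,4)] -> total=7

Answer: 7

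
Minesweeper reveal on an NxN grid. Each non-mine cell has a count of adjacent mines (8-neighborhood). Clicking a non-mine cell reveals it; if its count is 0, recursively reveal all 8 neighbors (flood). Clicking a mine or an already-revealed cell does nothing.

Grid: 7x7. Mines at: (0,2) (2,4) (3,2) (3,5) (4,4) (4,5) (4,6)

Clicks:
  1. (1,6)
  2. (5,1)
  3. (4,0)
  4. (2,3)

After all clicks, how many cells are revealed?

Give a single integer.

Click 1 (1,6) count=0: revealed 10 new [(0,3) (0,4) (0,5) (0,6) (1,3) (1,4) (1,5) (1,6) (2,5) (2,6)] -> total=10
Click 2 (5,1) count=0: revealed 26 new [(0,0) (0,1) (1,0) (1,1) (2,0) (2,1) (3,0) (3,1) (4,0) (4,1) (4,2) (4,3) (5,0) (5,1) (5,2) (5,3) (5,4) (5,5) (5,6) (6,0) (6,1) (6,2) (6,3) (6,4) (6,5) (6,6)] -> total=36
Click 3 (4,0) count=0: revealed 0 new [(none)] -> total=36
Click 4 (2,3) count=2: revealed 1 new [(2,3)] -> total=37

Answer: 37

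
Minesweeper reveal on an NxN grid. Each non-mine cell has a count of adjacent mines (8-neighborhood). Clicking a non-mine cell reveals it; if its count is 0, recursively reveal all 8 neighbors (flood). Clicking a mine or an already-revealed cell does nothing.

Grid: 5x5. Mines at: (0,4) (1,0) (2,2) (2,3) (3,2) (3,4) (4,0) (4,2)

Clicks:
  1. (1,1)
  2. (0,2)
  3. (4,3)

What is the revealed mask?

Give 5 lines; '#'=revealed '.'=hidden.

Click 1 (1,1) count=2: revealed 1 new [(1,1)] -> total=1
Click 2 (0,2) count=0: revealed 5 new [(0,1) (0,2) (0,3) (1,2) (1,3)] -> total=6
Click 3 (4,3) count=3: revealed 1 new [(4,3)] -> total=7

Answer: .###.
.###.
.....
.....
...#.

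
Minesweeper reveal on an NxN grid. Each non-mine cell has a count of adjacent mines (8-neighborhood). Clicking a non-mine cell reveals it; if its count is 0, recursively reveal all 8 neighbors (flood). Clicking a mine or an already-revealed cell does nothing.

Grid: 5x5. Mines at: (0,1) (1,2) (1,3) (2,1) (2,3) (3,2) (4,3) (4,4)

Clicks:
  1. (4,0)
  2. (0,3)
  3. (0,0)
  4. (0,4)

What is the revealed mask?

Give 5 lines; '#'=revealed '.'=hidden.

Click 1 (4,0) count=0: revealed 4 new [(3,0) (3,1) (4,0) (4,1)] -> total=4
Click 2 (0,3) count=2: revealed 1 new [(0,3)] -> total=5
Click 3 (0,0) count=1: revealed 1 new [(0,0)] -> total=6
Click 4 (0,4) count=1: revealed 1 new [(0,4)] -> total=7

Answer: #..##
.....
.....
##...
##...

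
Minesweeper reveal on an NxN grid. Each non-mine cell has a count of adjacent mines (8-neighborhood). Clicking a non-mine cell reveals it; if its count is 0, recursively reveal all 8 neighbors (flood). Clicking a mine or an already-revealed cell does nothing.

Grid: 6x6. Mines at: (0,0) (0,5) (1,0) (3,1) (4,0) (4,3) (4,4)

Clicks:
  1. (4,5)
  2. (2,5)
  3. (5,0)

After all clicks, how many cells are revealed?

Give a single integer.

Answer: 20

Derivation:
Click 1 (4,5) count=1: revealed 1 new [(4,5)] -> total=1
Click 2 (2,5) count=0: revealed 18 new [(0,1) (0,2) (0,3) (0,4) (1,1) (1,2) (1,3) (1,4) (1,5) (2,1) (2,2) (2,3) (2,4) (2,5) (3,2) (3,3) (3,4) (3,5)] -> total=19
Click 3 (5,0) count=1: revealed 1 new [(5,0)] -> total=20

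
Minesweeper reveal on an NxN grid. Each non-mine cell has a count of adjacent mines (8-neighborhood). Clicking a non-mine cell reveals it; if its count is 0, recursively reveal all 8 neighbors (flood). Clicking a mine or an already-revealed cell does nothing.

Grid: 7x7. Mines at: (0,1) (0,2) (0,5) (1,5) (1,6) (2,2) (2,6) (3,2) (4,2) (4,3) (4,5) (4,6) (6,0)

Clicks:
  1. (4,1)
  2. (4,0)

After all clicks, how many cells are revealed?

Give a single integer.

Answer: 10

Derivation:
Click 1 (4,1) count=2: revealed 1 new [(4,1)] -> total=1
Click 2 (4,0) count=0: revealed 9 new [(1,0) (1,1) (2,0) (2,1) (3,0) (3,1) (4,0) (5,0) (5,1)] -> total=10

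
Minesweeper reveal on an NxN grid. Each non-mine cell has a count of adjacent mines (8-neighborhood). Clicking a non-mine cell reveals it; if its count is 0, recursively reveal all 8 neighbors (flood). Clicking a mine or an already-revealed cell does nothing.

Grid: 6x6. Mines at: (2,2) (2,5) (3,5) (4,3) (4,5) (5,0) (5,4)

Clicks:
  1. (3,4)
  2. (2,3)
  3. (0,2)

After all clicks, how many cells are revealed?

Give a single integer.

Click 1 (3,4) count=4: revealed 1 new [(3,4)] -> total=1
Click 2 (2,3) count=1: revealed 1 new [(2,3)] -> total=2
Click 3 (0,2) count=0: revealed 18 new [(0,0) (0,1) (0,2) (0,3) (0,4) (0,5) (1,0) (1,1) (1,2) (1,3) (1,4) (1,5) (2,0) (2,1) (3,0) (3,1) (4,0) (4,1)] -> total=20

Answer: 20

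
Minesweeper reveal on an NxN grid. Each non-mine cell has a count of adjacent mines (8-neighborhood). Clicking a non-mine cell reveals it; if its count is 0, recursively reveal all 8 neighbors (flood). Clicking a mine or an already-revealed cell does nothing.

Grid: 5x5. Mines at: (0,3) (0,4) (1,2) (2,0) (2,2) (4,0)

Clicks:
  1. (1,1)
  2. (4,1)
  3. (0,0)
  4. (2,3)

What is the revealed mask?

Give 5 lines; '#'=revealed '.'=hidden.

Click 1 (1,1) count=3: revealed 1 new [(1,1)] -> total=1
Click 2 (4,1) count=1: revealed 1 new [(4,1)] -> total=2
Click 3 (0,0) count=0: revealed 3 new [(0,0) (0,1) (1,0)] -> total=5
Click 4 (2,3) count=2: revealed 1 new [(2,3)] -> total=6

Answer: ##...
##...
...#.
.....
.#...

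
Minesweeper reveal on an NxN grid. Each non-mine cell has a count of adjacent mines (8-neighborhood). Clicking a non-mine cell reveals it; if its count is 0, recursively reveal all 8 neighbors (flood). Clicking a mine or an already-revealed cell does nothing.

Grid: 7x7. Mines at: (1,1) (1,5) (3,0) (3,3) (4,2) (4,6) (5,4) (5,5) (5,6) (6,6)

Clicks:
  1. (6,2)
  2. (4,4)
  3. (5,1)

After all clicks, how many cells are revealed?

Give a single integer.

Answer: 11

Derivation:
Click 1 (6,2) count=0: revealed 10 new [(4,0) (4,1) (5,0) (5,1) (5,2) (5,3) (6,0) (6,1) (6,2) (6,3)] -> total=10
Click 2 (4,4) count=3: revealed 1 new [(4,4)] -> total=11
Click 3 (5,1) count=1: revealed 0 new [(none)] -> total=11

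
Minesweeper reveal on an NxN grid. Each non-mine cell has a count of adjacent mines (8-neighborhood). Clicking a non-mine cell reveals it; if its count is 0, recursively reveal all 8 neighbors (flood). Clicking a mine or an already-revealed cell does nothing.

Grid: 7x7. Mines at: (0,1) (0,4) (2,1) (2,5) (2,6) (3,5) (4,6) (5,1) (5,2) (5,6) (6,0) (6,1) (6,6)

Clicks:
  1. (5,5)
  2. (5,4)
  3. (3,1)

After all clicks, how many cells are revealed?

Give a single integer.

Answer: 10

Derivation:
Click 1 (5,5) count=3: revealed 1 new [(5,5)] -> total=1
Click 2 (5,4) count=0: revealed 8 new [(4,3) (4,4) (4,5) (5,3) (5,4) (6,3) (6,4) (6,5)] -> total=9
Click 3 (3,1) count=1: revealed 1 new [(3,1)] -> total=10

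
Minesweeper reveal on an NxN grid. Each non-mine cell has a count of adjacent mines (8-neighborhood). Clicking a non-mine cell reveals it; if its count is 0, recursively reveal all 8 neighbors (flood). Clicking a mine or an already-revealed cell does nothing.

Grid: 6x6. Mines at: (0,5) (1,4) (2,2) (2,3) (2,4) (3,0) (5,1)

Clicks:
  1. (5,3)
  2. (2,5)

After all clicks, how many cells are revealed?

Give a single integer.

Click 1 (5,3) count=0: revealed 12 new [(3,2) (3,3) (3,4) (3,5) (4,2) (4,3) (4,4) (4,5) (5,2) (5,3) (5,4) (5,5)] -> total=12
Click 2 (2,5) count=2: revealed 1 new [(2,5)] -> total=13

Answer: 13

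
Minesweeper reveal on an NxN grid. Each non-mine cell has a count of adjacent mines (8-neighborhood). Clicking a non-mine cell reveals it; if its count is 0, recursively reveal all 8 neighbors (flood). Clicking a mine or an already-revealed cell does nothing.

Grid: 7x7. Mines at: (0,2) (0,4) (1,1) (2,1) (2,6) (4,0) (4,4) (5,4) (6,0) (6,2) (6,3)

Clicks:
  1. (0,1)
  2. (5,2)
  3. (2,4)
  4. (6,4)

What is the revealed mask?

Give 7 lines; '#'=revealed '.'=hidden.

Click 1 (0,1) count=2: revealed 1 new [(0,1)] -> total=1
Click 2 (5,2) count=2: revealed 1 new [(5,2)] -> total=2
Click 3 (2,4) count=0: revealed 12 new [(1,2) (1,3) (1,4) (1,5) (2,2) (2,3) (2,4) (2,5) (3,2) (3,3) (3,4) (3,5)] -> total=14
Click 4 (6,4) count=2: revealed 1 new [(6,4)] -> total=15

Answer: .#.....
..####.
..####.
..####.
.......
..#....
....#..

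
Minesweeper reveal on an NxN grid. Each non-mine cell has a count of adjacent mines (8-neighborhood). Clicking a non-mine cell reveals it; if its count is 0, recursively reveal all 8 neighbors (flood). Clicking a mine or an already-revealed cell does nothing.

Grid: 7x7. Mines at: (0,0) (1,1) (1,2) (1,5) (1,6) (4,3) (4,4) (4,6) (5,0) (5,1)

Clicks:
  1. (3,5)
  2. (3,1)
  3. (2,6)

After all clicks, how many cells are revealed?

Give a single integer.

Answer: 11

Derivation:
Click 1 (3,5) count=2: revealed 1 new [(3,5)] -> total=1
Click 2 (3,1) count=0: revealed 9 new [(2,0) (2,1) (2,2) (3,0) (3,1) (3,2) (4,0) (4,1) (4,2)] -> total=10
Click 3 (2,6) count=2: revealed 1 new [(2,6)] -> total=11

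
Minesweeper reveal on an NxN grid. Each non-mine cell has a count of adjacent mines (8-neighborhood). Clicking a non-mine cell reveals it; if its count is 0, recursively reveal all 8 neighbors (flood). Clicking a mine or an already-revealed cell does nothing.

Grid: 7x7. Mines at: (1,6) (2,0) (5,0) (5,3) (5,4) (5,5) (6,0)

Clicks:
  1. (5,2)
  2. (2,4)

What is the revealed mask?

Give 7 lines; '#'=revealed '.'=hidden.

Answer: ######.
######.
.######
.######
.######
..#....
.......

Derivation:
Click 1 (5,2) count=1: revealed 1 new [(5,2)] -> total=1
Click 2 (2,4) count=0: revealed 30 new [(0,0) (0,1) (0,2) (0,3) (0,4) (0,5) (1,0) (1,1) (1,2) (1,3) (1,4) (1,5) (2,1) (2,2) (2,3) (2,4) (2,5) (2,6) (3,1) (3,2) (3,3) (3,4) (3,5) (3,6) (4,1) (4,2) (4,3) (4,4) (4,5) (4,6)] -> total=31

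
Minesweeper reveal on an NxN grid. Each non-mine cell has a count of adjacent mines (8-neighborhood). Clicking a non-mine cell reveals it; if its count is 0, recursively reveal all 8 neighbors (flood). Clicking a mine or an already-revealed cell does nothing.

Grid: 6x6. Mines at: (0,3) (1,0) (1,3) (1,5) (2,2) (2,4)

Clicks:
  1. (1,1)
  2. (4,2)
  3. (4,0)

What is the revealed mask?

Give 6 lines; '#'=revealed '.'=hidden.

Answer: ......
.#....
##....
######
######
######

Derivation:
Click 1 (1,1) count=2: revealed 1 new [(1,1)] -> total=1
Click 2 (4,2) count=0: revealed 20 new [(2,0) (2,1) (3,0) (3,1) (3,2) (3,3) (3,4) (3,5) (4,0) (4,1) (4,2) (4,3) (4,4) (4,5) (5,0) (5,1) (5,2) (5,3) (5,4) (5,5)] -> total=21
Click 3 (4,0) count=0: revealed 0 new [(none)] -> total=21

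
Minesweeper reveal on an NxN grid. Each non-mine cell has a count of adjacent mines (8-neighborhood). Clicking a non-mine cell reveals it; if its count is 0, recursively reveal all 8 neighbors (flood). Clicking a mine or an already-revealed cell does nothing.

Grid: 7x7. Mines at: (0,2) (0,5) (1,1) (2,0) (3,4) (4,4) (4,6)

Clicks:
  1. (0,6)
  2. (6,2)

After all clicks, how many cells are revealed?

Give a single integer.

Click 1 (0,6) count=1: revealed 1 new [(0,6)] -> total=1
Click 2 (6,2) count=0: revealed 25 new [(2,1) (2,2) (2,3) (3,0) (3,1) (3,2) (3,3) (4,0) (4,1) (4,2) (4,3) (5,0) (5,1) (5,2) (5,3) (5,4) (5,5) (5,6) (6,0) (6,1) (6,2) (6,3) (6,4) (6,5) (6,6)] -> total=26

Answer: 26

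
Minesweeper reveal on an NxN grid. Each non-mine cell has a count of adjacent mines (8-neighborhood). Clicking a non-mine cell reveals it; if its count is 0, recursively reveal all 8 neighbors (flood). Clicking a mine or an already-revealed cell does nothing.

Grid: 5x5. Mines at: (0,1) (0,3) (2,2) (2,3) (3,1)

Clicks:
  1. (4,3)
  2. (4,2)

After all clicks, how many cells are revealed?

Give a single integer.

Answer: 6

Derivation:
Click 1 (4,3) count=0: revealed 6 new [(3,2) (3,3) (3,4) (4,2) (4,3) (4,4)] -> total=6
Click 2 (4,2) count=1: revealed 0 new [(none)] -> total=6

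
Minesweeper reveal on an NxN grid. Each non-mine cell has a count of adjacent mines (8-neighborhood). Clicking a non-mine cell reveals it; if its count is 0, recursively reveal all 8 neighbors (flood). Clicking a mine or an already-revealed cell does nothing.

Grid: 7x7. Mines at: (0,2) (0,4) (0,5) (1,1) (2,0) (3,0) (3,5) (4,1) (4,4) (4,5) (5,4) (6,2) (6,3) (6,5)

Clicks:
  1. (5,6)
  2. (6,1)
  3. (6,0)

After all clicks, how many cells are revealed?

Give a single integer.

Answer: 5

Derivation:
Click 1 (5,6) count=2: revealed 1 new [(5,6)] -> total=1
Click 2 (6,1) count=1: revealed 1 new [(6,1)] -> total=2
Click 3 (6,0) count=0: revealed 3 new [(5,0) (5,1) (6,0)] -> total=5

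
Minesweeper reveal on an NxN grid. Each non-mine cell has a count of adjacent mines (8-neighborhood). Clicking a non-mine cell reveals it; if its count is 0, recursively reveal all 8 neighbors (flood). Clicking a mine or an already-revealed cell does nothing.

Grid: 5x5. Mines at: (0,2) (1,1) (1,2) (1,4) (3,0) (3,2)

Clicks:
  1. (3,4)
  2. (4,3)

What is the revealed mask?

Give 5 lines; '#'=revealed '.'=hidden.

Click 1 (3,4) count=0: revealed 6 new [(2,3) (2,4) (3,3) (3,4) (4,3) (4,4)] -> total=6
Click 2 (4,3) count=1: revealed 0 new [(none)] -> total=6

Answer: .....
.....
...##
...##
...##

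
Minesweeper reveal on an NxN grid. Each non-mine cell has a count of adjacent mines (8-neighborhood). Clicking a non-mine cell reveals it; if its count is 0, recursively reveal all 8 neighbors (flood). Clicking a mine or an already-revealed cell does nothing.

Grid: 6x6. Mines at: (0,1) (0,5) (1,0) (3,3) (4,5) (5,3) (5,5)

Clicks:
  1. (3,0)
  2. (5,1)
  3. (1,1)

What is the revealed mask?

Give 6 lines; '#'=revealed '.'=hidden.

Answer: ......
.#....
###...
###...
###...
###...

Derivation:
Click 1 (3,0) count=0: revealed 12 new [(2,0) (2,1) (2,2) (3,0) (3,1) (3,2) (4,0) (4,1) (4,2) (5,0) (5,1) (5,2)] -> total=12
Click 2 (5,1) count=0: revealed 0 new [(none)] -> total=12
Click 3 (1,1) count=2: revealed 1 new [(1,1)] -> total=13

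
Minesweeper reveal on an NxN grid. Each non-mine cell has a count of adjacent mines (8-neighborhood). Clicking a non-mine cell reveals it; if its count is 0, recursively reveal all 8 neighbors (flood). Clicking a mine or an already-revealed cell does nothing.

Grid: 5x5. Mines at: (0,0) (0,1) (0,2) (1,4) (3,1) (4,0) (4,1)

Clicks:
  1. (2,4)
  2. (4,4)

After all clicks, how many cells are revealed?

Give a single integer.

Click 1 (2,4) count=1: revealed 1 new [(2,4)] -> total=1
Click 2 (4,4) count=0: revealed 8 new [(2,2) (2,3) (3,2) (3,3) (3,4) (4,2) (4,3) (4,4)] -> total=9

Answer: 9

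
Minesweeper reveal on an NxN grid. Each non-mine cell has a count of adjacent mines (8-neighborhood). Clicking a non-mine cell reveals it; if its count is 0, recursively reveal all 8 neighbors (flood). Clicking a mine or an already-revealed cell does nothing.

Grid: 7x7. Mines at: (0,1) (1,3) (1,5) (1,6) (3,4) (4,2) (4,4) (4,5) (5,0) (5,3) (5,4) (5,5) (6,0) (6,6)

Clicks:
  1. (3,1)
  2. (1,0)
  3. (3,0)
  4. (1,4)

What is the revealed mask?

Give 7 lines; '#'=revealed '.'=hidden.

Answer: .......
###.#..
###....
###....
##.....
.......
.......

Derivation:
Click 1 (3,1) count=1: revealed 1 new [(3,1)] -> total=1
Click 2 (1,0) count=1: revealed 1 new [(1,0)] -> total=2
Click 3 (3,0) count=0: revealed 9 new [(1,1) (1,2) (2,0) (2,1) (2,2) (3,0) (3,2) (4,0) (4,1)] -> total=11
Click 4 (1,4) count=2: revealed 1 new [(1,4)] -> total=12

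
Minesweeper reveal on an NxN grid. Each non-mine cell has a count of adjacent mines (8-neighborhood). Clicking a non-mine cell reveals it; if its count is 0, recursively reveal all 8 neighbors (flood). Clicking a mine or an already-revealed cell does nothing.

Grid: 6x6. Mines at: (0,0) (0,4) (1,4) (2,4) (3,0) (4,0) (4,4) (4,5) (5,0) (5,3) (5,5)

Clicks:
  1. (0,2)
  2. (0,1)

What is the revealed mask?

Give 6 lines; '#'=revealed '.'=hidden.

Click 1 (0,2) count=0: revealed 15 new [(0,1) (0,2) (0,3) (1,1) (1,2) (1,3) (2,1) (2,2) (2,3) (3,1) (3,2) (3,3) (4,1) (4,2) (4,3)] -> total=15
Click 2 (0,1) count=1: revealed 0 new [(none)] -> total=15

Answer: .###..
.###..
.###..
.###..
.###..
......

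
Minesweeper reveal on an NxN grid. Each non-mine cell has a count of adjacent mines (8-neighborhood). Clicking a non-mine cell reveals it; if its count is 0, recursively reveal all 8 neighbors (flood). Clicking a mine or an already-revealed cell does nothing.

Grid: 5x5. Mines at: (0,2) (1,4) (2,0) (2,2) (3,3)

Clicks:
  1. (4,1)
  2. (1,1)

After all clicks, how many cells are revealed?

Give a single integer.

Click 1 (4,1) count=0: revealed 6 new [(3,0) (3,1) (3,2) (4,0) (4,1) (4,2)] -> total=6
Click 2 (1,1) count=3: revealed 1 new [(1,1)] -> total=7

Answer: 7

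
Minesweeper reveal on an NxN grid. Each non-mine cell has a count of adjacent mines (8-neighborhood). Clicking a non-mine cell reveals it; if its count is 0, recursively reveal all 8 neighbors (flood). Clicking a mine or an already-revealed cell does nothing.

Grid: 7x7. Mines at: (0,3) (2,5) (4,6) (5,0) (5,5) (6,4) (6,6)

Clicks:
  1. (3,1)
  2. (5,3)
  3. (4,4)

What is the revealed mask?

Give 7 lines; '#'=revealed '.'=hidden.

Click 1 (3,1) count=0: revealed 30 new [(0,0) (0,1) (0,2) (1,0) (1,1) (1,2) (1,3) (1,4) (2,0) (2,1) (2,2) (2,3) (2,4) (3,0) (3,1) (3,2) (3,3) (3,4) (4,0) (4,1) (4,2) (4,3) (4,4) (5,1) (5,2) (5,3) (5,4) (6,1) (6,2) (6,3)] -> total=30
Click 2 (5,3) count=1: revealed 0 new [(none)] -> total=30
Click 3 (4,4) count=1: revealed 0 new [(none)] -> total=30

Answer: ###....
#####..
#####..
#####..
#####..
.####..
.###...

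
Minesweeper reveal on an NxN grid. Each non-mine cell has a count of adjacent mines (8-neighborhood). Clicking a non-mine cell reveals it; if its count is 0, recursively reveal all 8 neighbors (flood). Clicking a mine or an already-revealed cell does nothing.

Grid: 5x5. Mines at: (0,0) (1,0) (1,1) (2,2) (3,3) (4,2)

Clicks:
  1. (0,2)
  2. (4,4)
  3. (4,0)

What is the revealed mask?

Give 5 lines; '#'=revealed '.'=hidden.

Answer: ..#..
.....
##...
##...
##..#

Derivation:
Click 1 (0,2) count=1: revealed 1 new [(0,2)] -> total=1
Click 2 (4,4) count=1: revealed 1 new [(4,4)] -> total=2
Click 3 (4,0) count=0: revealed 6 new [(2,0) (2,1) (3,0) (3,1) (4,0) (4,1)] -> total=8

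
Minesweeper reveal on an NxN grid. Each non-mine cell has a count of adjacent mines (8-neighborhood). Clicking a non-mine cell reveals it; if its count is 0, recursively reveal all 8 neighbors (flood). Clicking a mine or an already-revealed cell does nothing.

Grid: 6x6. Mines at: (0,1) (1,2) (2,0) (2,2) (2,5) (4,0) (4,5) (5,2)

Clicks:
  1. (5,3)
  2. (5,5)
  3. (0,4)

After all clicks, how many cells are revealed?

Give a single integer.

Answer: 8

Derivation:
Click 1 (5,3) count=1: revealed 1 new [(5,3)] -> total=1
Click 2 (5,5) count=1: revealed 1 new [(5,5)] -> total=2
Click 3 (0,4) count=0: revealed 6 new [(0,3) (0,4) (0,5) (1,3) (1,4) (1,5)] -> total=8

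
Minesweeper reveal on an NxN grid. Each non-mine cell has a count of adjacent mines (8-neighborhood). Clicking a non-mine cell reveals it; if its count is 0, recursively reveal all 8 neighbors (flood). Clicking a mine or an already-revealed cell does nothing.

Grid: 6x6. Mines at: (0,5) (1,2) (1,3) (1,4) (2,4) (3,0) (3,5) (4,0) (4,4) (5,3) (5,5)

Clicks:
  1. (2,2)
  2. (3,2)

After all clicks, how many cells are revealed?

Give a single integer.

Click 1 (2,2) count=2: revealed 1 new [(2,2)] -> total=1
Click 2 (3,2) count=0: revealed 8 new [(2,1) (2,3) (3,1) (3,2) (3,3) (4,1) (4,2) (4,3)] -> total=9

Answer: 9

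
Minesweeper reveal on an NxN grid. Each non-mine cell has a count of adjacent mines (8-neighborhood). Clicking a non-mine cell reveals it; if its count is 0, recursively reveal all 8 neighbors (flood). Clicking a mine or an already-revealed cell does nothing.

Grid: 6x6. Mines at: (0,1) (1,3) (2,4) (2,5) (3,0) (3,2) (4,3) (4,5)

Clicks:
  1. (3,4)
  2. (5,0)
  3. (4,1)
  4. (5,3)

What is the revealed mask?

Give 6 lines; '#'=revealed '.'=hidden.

Click 1 (3,4) count=4: revealed 1 new [(3,4)] -> total=1
Click 2 (5,0) count=0: revealed 6 new [(4,0) (4,1) (4,2) (5,0) (5,1) (5,2)] -> total=7
Click 3 (4,1) count=2: revealed 0 new [(none)] -> total=7
Click 4 (5,3) count=1: revealed 1 new [(5,3)] -> total=8

Answer: ......
......
......
....#.
###...
####..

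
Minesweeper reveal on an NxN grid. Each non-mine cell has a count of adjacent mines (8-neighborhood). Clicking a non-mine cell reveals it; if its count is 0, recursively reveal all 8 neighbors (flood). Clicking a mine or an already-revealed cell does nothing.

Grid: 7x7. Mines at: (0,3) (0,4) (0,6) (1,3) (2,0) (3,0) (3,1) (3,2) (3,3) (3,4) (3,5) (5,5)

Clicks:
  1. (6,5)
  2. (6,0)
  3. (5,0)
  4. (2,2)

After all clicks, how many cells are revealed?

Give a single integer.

Answer: 17

Derivation:
Click 1 (6,5) count=1: revealed 1 new [(6,5)] -> total=1
Click 2 (6,0) count=0: revealed 15 new [(4,0) (4,1) (4,2) (4,3) (4,4) (5,0) (5,1) (5,2) (5,3) (5,4) (6,0) (6,1) (6,2) (6,3) (6,4)] -> total=16
Click 3 (5,0) count=0: revealed 0 new [(none)] -> total=16
Click 4 (2,2) count=4: revealed 1 new [(2,2)] -> total=17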